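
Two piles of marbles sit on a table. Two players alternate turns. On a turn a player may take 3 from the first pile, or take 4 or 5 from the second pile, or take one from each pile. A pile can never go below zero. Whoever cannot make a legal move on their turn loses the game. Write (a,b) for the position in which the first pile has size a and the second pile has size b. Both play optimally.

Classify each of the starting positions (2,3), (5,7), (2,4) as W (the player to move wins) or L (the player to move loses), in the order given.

(2,3): L, (5,7): L, (2,4): W

Work bottom-up. With no move the player to move loses. Otherwise the position is W if at least one move leads to an L position for the opponent, and L if every move leads to a W.
No move ever increases a pile, so every position that can arise here has a ≤ 5 and b ≤ 7; it is enough to label the cells with 0 ≤ a ≤ 5 and 0 ≤ b ≤ 7.
Every move lowers a or b (never raises either), so fill the grid row by row in increasing a, and left to right within a row: each cell's successors are then already labelled.
      b=0  b=1  b=2  b=3  b=4  b=5  b=6  b=7
a=0:    L    L    L    L    W    W    W    W
a=1:    L    W    W    W    W    W    L    L
a=2:    L    W    L    L    W    W    W    W
a=3:    W    W    W    W    W    L    L    L
a=4:    W    L    L    L    L    W    W    W
a=5:    W    L    W    W    W    W    W    L
Cells with no legal move (terminal, hence L): (0,0), (0,1), (0,2), (0,3), (1,0), (2,0).
The remaining L cells, each justified by listing all of its moves:
(1,6): only reaches (1,2)(W), (1,1)(W), (0,5)(W), all W → L
(1,7): only reaches (1,3)(W), (1,2)(W), (0,6)(W), all W → L
(2,2): only reaches (1,1)(W), which is W → L
(2,3): only reaches (1,2)(W), which is W → L
(3,5): only reaches (0,5)(W), (3,1)(W), (3,0)(W), (2,4)(W), all W → L
(3,6): only reaches (0,6)(W), (3,2)(W), (3,1)(W), (2,5)(W), all W → L
(3,7): only reaches (0,7)(W), (3,3)(W), (3,2)(W), (2,6)(W), all W → L
(4,1): only reaches (1,1)(W), (3,0)(W), all W → L
(4,2): only reaches (1,2)(W), (3,1)(W), all W → L
(4,3): only reaches (1,3)(W), (3,2)(W), all W → L
(4,4): only reaches (1,4)(W), (4,0)(W), (3,3)(W), all W → L
(5,1): only reaches (2,1)(W), (4,0)(W), all W → L
(5,7): only reaches (2,7)(W), (5,3)(W), (5,2)(W), (4,6)(W), all W → L
Every other cell has at least one move into one of the L cells above, so it is W.
(2,3): one of the L cells justified above, so L
(5,7): one of the L cells justified above, so L
(2,4): the move to (2,0) reaches an L cell, so W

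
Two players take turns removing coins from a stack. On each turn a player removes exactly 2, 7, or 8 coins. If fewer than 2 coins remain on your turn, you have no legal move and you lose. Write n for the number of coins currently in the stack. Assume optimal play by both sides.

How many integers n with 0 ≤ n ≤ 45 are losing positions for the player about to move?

19

Label each position W (a win for the player to move) or L (a loss). A position with no legal move is L; any other position is W exactly when some move reaches an L, and L when every move reaches a W.
n=0: no move → L
n=1: no move → L
n=2: reaches L-position 0 → W
n=3: reaches L-position 1 → W
n=4: only reaches 2(W), which is W → L
n=5: only reaches 3(W), which is W → L
n=6: reaches L-position 4 → W
n=7: reaches L-position 5 → W
n=8: reaches L-position 1 → W
n=9: reaches L-position 1 → W
n=10: only reaches 8(W), 3(W), 2(W), all W → L
n=11: reaches L-position 4 → W
n=12: reaches L-position 10 → W
n=13: reaches L-position 5 → W
n=14: only reaches 12(W), 7(W), 6(W), all W → L
n=15: only reaches 13(W), 8(W), 7(W), all W → L
n=16: reaches L-position 14 → W
n=17: reaches L-position 15 → W
n=18: reaches L-position 10 → W
n=19: only reaches 17(W), 12(W), 11(W), all W → L
n=20: only reaches 18(W), 13(W), 12(W), all W → L
n=21: reaches L-position 19 → W
n=22: reaches L-position 20 → W
n=23: reaches L-position 15 → W
n=24: only reaches 22(W), 17(W), 16(W), all W → L
n=25: only reaches 23(W), 18(W), 17(W), all W → L
n=26: reaches L-position 24 → W
n=27: reaches L-position 25 → W
n=28: reaches L-position 20 → W
n=29: only reaches 27(W), 22(W), 21(W), all W → L
n=30: only reaches 28(W), 23(W), 22(W), all W → L
n=31: reaches L-position 29 → W
n=32: reaches L-position 30 → W
n=33: reaches L-position 25 → W
n=34: only reaches 32(W), 27(W), 26(W), all W → L
n=35: only reaches 33(W), 28(W), 27(W), all W → L
n=36: reaches L-position 34 → W
n=37: reaches L-position 35 → W
n=38: reaches L-position 30 → W
n=39: only reaches 37(W), 32(W), 31(W), all W → L
n=40: only reaches 38(W), 33(W), 32(W), all W → L
n=41: reaches L-position 39 → W
n=42: reaches L-position 40 → W
n=43: reaches L-position 35 → W
n=44: only reaches 42(W), 37(W), 36(W), all W → L
n=45: only reaches 43(W), 38(W), 37(W), all W → L
L entries with 0 ≤ n ≤ 45: n = 0, 1, 4, 5, 10, 14, 15, 19, 20, 24, 25, 29, 30, 34, 35, 39, 40, 44, 45; that makes 19.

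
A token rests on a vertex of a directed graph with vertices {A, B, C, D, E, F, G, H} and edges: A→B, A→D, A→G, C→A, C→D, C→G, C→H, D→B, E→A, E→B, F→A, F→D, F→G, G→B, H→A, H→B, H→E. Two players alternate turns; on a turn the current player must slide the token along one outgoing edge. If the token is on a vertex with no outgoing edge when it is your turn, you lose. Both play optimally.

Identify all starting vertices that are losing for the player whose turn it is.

Compute win/loss labels from the base case upward. A position with no move is L. Any other position is W if it can reach an L in one move, else L.
Every edge goes from a vertex to one that appears earlier in the order B, D, G, A, E, F, H, C, so processing vertices in that order labels each vertex after all of its successors.
B: no outgoing edge → L
D: W (go to B, an L position)
G: W (go to B, an L position)
A: W (go to B, an L position)
E: W (go to B, an L position)
F: L (options A(W), G(W), D(W) are all W)
H: W (go to B, an L position)
C: L (options H(W), A(W), G(W), D(W) are all W)
Reading off the rows marked L gives the requested list; there are 3 such vertices.

B, C, F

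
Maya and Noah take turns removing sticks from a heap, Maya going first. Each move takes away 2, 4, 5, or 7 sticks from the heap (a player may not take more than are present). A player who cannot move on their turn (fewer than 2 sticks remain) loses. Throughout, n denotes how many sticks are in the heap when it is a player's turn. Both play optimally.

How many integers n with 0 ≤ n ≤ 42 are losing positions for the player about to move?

10

Use the standard recursion: the mover loses at a terminal position; elsewhere, the mover wins exactly when some move hands the opponent an L position.
n=0: no move → L
n=1: no move → L
n=2: can move to 0, which is L ⇒ W
n=3: can move to 1, which is L ⇒ W
n=4: can move to 0, which is L ⇒ W
n=5: can move to 1, which is L ⇒ W
n=6: can move to 1, which is L ⇒ W
n=7: can move to 0, which is L ⇒ W
n=8: can move to 1, which is L ⇒ W
n=9: moves to 7(W), 5(W), 4(W), 2(W); every one is W ⇒ L
n=10: moves to 8(W), 6(W), 5(W), 3(W); every one is W ⇒ L
n=11: can move to 9, which is L ⇒ W
n=12: can move to 10, which is L ⇒ W
n=13: can move to 9, which is L ⇒ W
n=14: can move to 10, which is L ⇒ W
n=15: can move to 10, which is L ⇒ W
n=16: can move to 9, which is L ⇒ W
n=17: can move to 10, which is L ⇒ W
n=18: moves to 16(W), 14(W), 13(W), 11(W); every one is W ⇒ L
n=19: moves to 17(W), 15(W), 14(W), 12(W); every one is W ⇒ L
n=20: can move to 18, which is L ⇒ W
n=21: can move to 19, which is L ⇒ W
n=22: can move to 18, which is L ⇒ W
n=23: can move to 19, which is L ⇒ W
n=24: can move to 19, which is L ⇒ W
n=25: can move to 18, which is L ⇒ W
n=26: can move to 19, which is L ⇒ W
n=27: moves to 25(W), 23(W), 22(W), 20(W); every one is W ⇒ L
n=28: moves to 26(W), 24(W), 23(W), 21(W); every one is W ⇒ L
n=29: can move to 27, which is L ⇒ W
n=30: can move to 28, which is L ⇒ W
n=31: can move to 27, which is L ⇒ W
n=32: can move to 28, which is L ⇒ W
n=33: can move to 28, which is L ⇒ W
n=34: can move to 27, which is L ⇒ W
n=35: can move to 28, which is L ⇒ W
n=36: moves to 34(W), 32(W), 31(W), 29(W); every one is W ⇒ L
n=37: moves to 35(W), 33(W), 32(W), 30(W); every one is W ⇒ L
n=38: can move to 36, which is L ⇒ W
n=39: can move to 37, which is L ⇒ W
n=40: can move to 36, which is L ⇒ W
n=41: can move to 37, which is L ⇒ W
n=42: can move to 37, which is L ⇒ W
L entries with 0 ≤ n ≤ 42: n = 0, 1, 9, 10, 18, 19, 27, 28, 36, 37; that makes 10.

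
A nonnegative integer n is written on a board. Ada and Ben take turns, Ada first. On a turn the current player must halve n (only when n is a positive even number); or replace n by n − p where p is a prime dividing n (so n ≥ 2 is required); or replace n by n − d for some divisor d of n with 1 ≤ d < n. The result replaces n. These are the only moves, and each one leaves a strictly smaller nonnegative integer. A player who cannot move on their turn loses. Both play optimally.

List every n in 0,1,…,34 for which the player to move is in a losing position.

0, 1, 4, 9, 14, 20, 26, 32

Classify positions by backward induction: terminal positions (no move available) are L. From any other position, the mover wins iff some move reaches an L.
n=0: no move → L
n=1: no move → L
n=2: W (go to 0, an L position)
n=3: W (go to 0, an L position)
n=4: L (options 2(W), 3(W) are all W)
n=5: W (go to 0, an L position)
n=6: W (go to 4, an L position)
n=7: W (go to 0, an L position)
n=8: W (go to 4, an L position)
n=9: L (options 6(W), 8(W) are all W)
n=10: W (go to 9, an L position)
n=11: W (go to 0, an L position)
n=12: W (go to 9, an L position)
n=13: W (go to 0, an L position)
n=14: L (options 7(W), 12(W), 13(W) are all W)
n=15: W (go to 14, an L position)
n=16: W (go to 14, an L position)
n=17: W (go to 0, an L position)
n=18: W (go to 9, an L position)
n=19: W (go to 0, an L position)
n=20: L (options 10(W), 15(W), 16(W), 18(W), 19(W) are all W)
n=21: W (go to 14, an L position)
n=22: W (go to 20, an L position)
n=23: W (go to 0, an L position)
n=24: W (go to 20, an L position)
n=25: W (go to 20, an L position)
n=26: L (options 13(W), 24(W), 25(W) are all W)
n=27: W (go to 26, an L position)
n=28: W (go to 14, an L position)
n=29: W (go to 0, an L position)
n=30: W (go to 20, an L position)
n=31: W (go to 0, an L position)
n=32: L (options 16(W), 24(W), 28(W), 30(W), 31(W) are all W)
n=33: W (go to 32, an L position)
n=34: W (go to 32, an L position)
Reading off the rows marked L gives the requested list; there are 8 such values of n.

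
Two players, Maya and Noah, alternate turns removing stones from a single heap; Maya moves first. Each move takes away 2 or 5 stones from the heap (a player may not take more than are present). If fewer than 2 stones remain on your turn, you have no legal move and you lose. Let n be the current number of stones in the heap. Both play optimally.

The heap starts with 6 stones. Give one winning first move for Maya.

Remove 2, leaving 4.

Work bottom-up. With no move the player to move loses. Otherwise the position is W if at least one move leads to an L position for the opponent, and L if every move leads to a W.
n=0: no move → L
n=1: no move → L
n=2: reaches L-position 0 → W
n=3: reaches L-position 1 → W
n=4: only reaches 2(W), which is W → L
n=5: reaches L-position 0 → W
n=6: reaches L-position 4 → W
From 6, the L positions reachable in one move are: 4, 1. Any move reaching one of these is winning.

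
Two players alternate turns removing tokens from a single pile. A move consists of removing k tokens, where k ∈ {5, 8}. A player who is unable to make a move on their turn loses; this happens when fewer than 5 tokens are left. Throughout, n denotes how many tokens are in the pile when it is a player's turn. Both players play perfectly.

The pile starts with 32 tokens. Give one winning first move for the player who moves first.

Remove 5, leaving 27.

Positions with no move are L. A position that does have a move is losing for the player to move precisely when every available move leads to a winning position for the opponent. Fill in the labels:
n=0: no move → L
n=1: no move → L
n=2: no move → L
n=3: no move → L
n=4: no move → L
n=5: W (go to 0, an L position)
n=6: W (go to 1, an L position)
n=7: W (go to 2, an L position)
n=8: W (go to 3, an L position)
n=9: W (go to 4, an L position)
n=10: W (go to 2, an L position)
n=11: W (go to 3, an L position)
n=12: W (go to 4, an L position)
n=13: L (options 8(W), 5(W) are all W)
n=14: L (options 9(W), 6(W) are all W)
n=15: L (options 10(W), 7(W) are all W)
n=16: L (options 11(W), 8(W) are all W)
n=17: L (options 12(W), 9(W) are all W)
n=18: W (go to 13, an L position)
n=19: W (go to 14, an L position)
n=20: W (go to 15, an L position)
n=21: W (go to 16, an L position)
n=22: W (go to 17, an L position)
n=23: W (go to 15, an L position)
n=24: W (go to 16, an L position)
n=25: W (go to 17, an L position)
n=26: L (options 21(W), 18(W) are all W)
n=27: L (options 22(W), 19(W) are all W)
n=28: L (options 23(W), 20(W) are all W)
n=29: L (options 24(W), 21(W) are all W)
n=30: L (options 25(W), 22(W) are all W)
n=31: W (go to 26, an L position)
n=32: W (go to 27, an L position)
From 32, the L positions reachable in one move are: 27.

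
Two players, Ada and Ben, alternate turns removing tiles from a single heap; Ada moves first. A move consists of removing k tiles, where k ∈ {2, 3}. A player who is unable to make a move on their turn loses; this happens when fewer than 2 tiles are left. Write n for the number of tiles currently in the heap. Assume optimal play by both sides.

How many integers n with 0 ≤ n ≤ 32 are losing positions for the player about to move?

Classify positions by backward induction: terminal positions (no move available) are L. From any other position, the mover wins iff some move reaches an L.
n=0: no move → L
n=1: no move → L
n=2: reaches L-position 0 → W
n=3: reaches L-position 1 → W
n=4: reaches L-position 1 → W
n=5: only reaches 3(W), 2(W), all W → L
n=6: only reaches 4(W), 3(W), all W → L
n=7: reaches L-position 5 → W
n=8: reaches L-position 6 → W
n=9: reaches L-position 6 → W
n=10: only reaches 8(W), 7(W), all W → L
n=11: only reaches 9(W), 8(W), all W → L
n=12: reaches L-position 10 → W
n=13: reaches L-position 11 → W
n=14: reaches L-position 11 → W
n=15: only reaches 13(W), 12(W), all W → L
n=16: only reaches 14(W), 13(W), all W → L
n=17: reaches L-position 15 → W
n=18: reaches L-position 16 → W
n=19: reaches L-position 16 → W
n=20: only reaches 18(W), 17(W), all W → L
n=21: only reaches 19(W), 18(W), all W → L
n=22: reaches L-position 20 → W
n=23: reaches L-position 21 → W
n=24: reaches L-position 21 → W
n=25: only reaches 23(W), 22(W), all W → L
n=26: only reaches 24(W), 23(W), all W → L
n=27: reaches L-position 25 → W
n=28: reaches L-position 26 → W
n=29: reaches L-position 26 → W
n=30: only reaches 28(W), 27(W), all W → L
n=31: only reaches 29(W), 28(W), all W → L
n=32: reaches L-position 30 → W
L entries with 0 ≤ n ≤ 32: n = 0, 1, 5, 6, 10, 11, 15, 16, 20, 21, 25, 26, 30, 31; that makes 14.

14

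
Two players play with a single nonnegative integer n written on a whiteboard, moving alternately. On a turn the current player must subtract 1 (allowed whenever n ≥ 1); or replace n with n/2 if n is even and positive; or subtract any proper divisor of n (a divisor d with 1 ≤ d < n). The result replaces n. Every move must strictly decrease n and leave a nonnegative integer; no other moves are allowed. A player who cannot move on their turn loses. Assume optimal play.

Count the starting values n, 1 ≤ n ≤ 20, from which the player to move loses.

9

Build the W/L table. Terminal = L. A non-terminal position is W if it has a move to some L; otherwise it is L.
n=0: no move → L
n=1: W (go to 0, an L position)
n=2: L (sole option 1(W) is W)
n=3: W (go to 2, an L position)
n=4: W (go to 2, an L position)
n=5: L (sole option 4(W) is W)
n=6: W (go to 5, an L position)
n=7: L (sole option 6(W) is W)
n=8: W (go to 7, an L position)
n=9: L (options 6(W), 8(W) are all W)
n=10: W (go to 5, an L position)
n=11: L (sole option 10(W) is W)
n=12: W (go to 9, an L position)
n=13: L (sole option 12(W) is W)
n=14: W (go to 7, an L position)
n=15: L (options 10(W), 12(W), 14(W) are all W)
n=16: W (go to 15, an L position)
n=17: L (sole option 16(W) is W)
n=18: W (go to 9, an L position)
n=19: L (sole option 18(W) is W)
n=20: W (go to 15, an L position)
L entries with 1 ≤ n ≤ 20 (n=0 is outside the asked range and is not counted): n = 2, 5, 7, 9, 11, 13, 15, 17, 19; that makes 9.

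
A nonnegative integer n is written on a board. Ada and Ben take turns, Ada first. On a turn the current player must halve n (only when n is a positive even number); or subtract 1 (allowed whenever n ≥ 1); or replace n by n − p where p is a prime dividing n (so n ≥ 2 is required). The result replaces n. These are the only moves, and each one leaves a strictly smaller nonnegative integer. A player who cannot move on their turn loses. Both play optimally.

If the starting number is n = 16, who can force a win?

Use the standard recursion: the mover loses at a terminal position; elsewhere, the mover wins exactly when some move hands the opponent an L position.
n=0: no move → L
n=1: W (go to 0, an L position)
n=2: W (go to 0, an L position)
n=3: W (go to 0, an L position)
n=4: L (options 2(W), 3(W) are all W)
n=5: W (go to 0, an L position)
n=6: W (go to 4, an L position)
n=7: W (go to 0, an L position)
n=8: W (go to 4, an L position)
n=9: L (options 6(W), 8(W) are all W)
n=10: W (go to 9, an L position)
n=11: W (go to 0, an L position)
n=12: W (go to 9, an L position)
n=13: W (go to 0, an L position)
n=14: L (options 7(W), 12(W), 13(W) are all W)
n=15: W (go to 14, an L position)
n=16: W (go to 14, an L position)
The starting position 16 is W: Ada should move to 14, handing over an L position.

Ada wins.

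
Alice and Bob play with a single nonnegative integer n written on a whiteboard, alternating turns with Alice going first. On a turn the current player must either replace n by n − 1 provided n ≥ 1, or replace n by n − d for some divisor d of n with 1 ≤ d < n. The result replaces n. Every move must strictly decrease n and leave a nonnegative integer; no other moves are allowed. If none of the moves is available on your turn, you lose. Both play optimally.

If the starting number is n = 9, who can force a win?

Label each position W (a win for the player to move) or L (a loss). A position with no legal move is L; any other position is W exactly when some move reaches an L, and L when every move reaches a W.
n=0: no move → L
n=1: →0(L), so W
n=2: →1(W) only, which is W, so L
n=3: →2(L), so W
n=4: →2(L), so W
n=5: →4(W) only, which is W, so L
n=6: →5(L), so W
n=7: →6(W) only, which is W, so L
n=8: →7(L), so W
n=9: →6(W), 8(W) — all W, so L
The starting position 9 is L: whatever Alice does, the opponent receives a W position.

Bob wins.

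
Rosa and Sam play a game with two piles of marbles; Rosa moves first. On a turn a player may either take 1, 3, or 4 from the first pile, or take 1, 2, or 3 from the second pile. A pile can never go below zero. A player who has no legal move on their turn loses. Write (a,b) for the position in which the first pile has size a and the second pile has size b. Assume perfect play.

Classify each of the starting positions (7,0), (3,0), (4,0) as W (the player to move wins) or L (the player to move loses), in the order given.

(7,0): L, (3,0): W, (4,0): W

Label each position W (a win for the player to move) or L (a loss). A position with no legal move is L; any other position is W exactly when some move reaches an L, and L when every move reaches a W.
No move ever increases a pile, so every position that can arise here has a ≤ 7 and b ≤ 0; it is enough to label the cells with 0 ≤ a ≤ 7 and 0 ≤ b ≤ 0.
Every move lowers a or b (never raises either), so fill the grid row by row in increasing a, and left to right within a row: each cell's successors are then already labelled.
      b=0
a=0:    L
a=1:    W
a=2:    L
a=3:    W
a=4:    W
a=5:    W
a=6:    W
a=7:    L
Cells with no legal move (terminal, hence L): (0,0).
The remaining L cells, each justified by listing all of its moves:
(2,0): L (sole option (1,0)(W) is W)
(7,0): L (options (6,0)(W), (4,0)(W), (3,0)(W) are all W)
Every other cell has at least one move into one of the L cells above, so it is W.
(7,0): one of the L cells justified above, so L
(3,0): the move to (2,0) reaches an L cell, so W
(4,0): the move to (0,0) reaches an L cell, so W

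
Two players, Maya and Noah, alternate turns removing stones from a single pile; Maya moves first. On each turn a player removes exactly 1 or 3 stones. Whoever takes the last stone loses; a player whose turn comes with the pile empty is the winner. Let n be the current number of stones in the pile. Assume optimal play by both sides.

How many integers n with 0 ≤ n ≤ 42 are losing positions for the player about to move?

Classify positions by backward induction: terminal positions (no move available) are W. From any other position, the mover wins iff some move reaches an L.
n=0: no move; the opponent has just taken the last stone and therefore loses → W
n=1: →0(W) only, which is W, so L
n=2: →1(L), so W
n=3: →2(W), 0(W) — all W, so L
n=4: →3(L), so W
n=5: →4(W), 2(W) — all W, so L
n=6: →5(L), so W
n=7: →6(W), 4(W) — all W, so L
n=8: →7(L), so W
n=9: →8(W), 6(W) — all W, so L
n=10: →9(L), so W
n=11: →10(W), 8(W) — all W, so L
n=12: →11(L), so W
n=13: →12(W), 10(W) — all W, so L
n=14: →13(L), so W
n=15: →14(W), 12(W) — all W, so L
n=16: →15(L), so W
n=17: →16(W), 14(W) — all W, so L
n=18: →17(L), so W
n=19: →18(W), 16(W) — all W, so L
n=20: →19(L), so W
n=21: →20(W), 18(W) — all W, so L
n=22: →21(L), so W
n=23: →22(W), 20(W) — all W, so L
n=24: →23(L), so W
n=25: →24(W), 22(W) — all W, so L
n=26: →25(L), so W
n=27: →26(W), 24(W) — all W, so L
n=28: →27(L), so W
n=29: →28(W), 26(W) — all W, so L
n=30: →29(L), so W
n=31: →30(W), 28(W) — all W, so L
n=32: →31(L), so W
n=33: →32(W), 30(W) — all W, so L
n=34: →33(L), so W
n=35: →34(W), 32(W) — all W, so L
n=36: →35(L), so W
n=37: →36(W), 34(W) — all W, so L
n=38: →37(L), so W
n=39: →38(W), 36(W) — all W, so L
n=40: →39(L), so W
n=41: →40(W), 38(W) — all W, so L
n=42: →41(L), so W
L entries with 0 ≤ n ≤ 42: n = 1, 3, 5, 7, 9, 11, 13, 15, 17, 19, 21, 23, 25, 27, 29, 31, 33, 35, 37, 39, 41; that makes 21.

21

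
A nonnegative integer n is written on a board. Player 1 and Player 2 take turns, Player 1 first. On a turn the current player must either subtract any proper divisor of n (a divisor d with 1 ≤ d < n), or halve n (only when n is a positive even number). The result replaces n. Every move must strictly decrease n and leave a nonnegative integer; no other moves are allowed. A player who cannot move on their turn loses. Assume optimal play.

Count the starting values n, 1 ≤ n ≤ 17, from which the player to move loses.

Positions with no move are L. A position that does have a move is losing for the player to move precisely when every available move leads to a winning position for the opponent. Fill in the labels:
n=0: no move → L
n=1: no move → L
n=2: can move to 1, which is L ⇒ W
n=3: the only move is to 2(W), a W ⇒ L
n=4: can move to 3, which is L ⇒ W
n=5: the only move is to 4(W), a W ⇒ L
n=6: can move to 3, which is L ⇒ W
n=7: the only move is to 6(W), a W ⇒ L
n=8: can move to 7, which is L ⇒ W
n=9: moves to 6(W), 8(W); every one is W ⇒ L
n=10: can move to 5, which is L ⇒ W
n=11: the only move is to 10(W), a W ⇒ L
n=12: can move to 9, which is L ⇒ W
n=13: the only move is to 12(W), a W ⇒ L
n=14: can move to 7, which is L ⇒ W
n=15: moves to 10(W), 12(W), 14(W); every one is W ⇒ L
n=16: can move to 15, which is L ⇒ W
n=17: the only move is to 16(W), a W ⇒ L
L entries with 1 ≤ n ≤ 17 (n=0 is outside the asked range and is not counted): n = 1, 3, 5, 7, 9, 11, 13, 15, 17; that makes 9.

9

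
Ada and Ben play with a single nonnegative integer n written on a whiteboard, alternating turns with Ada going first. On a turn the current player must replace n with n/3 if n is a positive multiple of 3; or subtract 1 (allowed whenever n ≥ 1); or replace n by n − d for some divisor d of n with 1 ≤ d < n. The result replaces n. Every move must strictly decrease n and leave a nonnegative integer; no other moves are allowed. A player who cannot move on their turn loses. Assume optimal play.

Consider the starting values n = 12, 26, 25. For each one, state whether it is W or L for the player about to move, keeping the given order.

12: W, 26: W, 25: L

Classify positions by backward induction: terminal positions (no move available) are L. From any other position, the mover wins iff some move reaches an L.
n=0: no move → L
n=1: →0(L), so W
n=2: →1(W) only, which is W, so L
n=3: →2(L), so W
n=4: →2(L), so W
n=5: →4(W) only, which is W, so L
n=6: →2(L), so W
n=7: →6(W) only, which is W, so L
n=8: →7(L), so W
n=9: →3(W), 6(W), 8(W) — all W, so L
n=10: →5(L), so W
n=11: →10(W) only, which is W, so L
n=12: →9(L), so W
n=13: →12(W) only, which is W, so L
n=14: →7(L), so W
n=15: →5(L), so W
n=16: →8(W), 12(W), 14(W), 15(W) — all W, so L
n=17: →16(L), so W
n=18: →9(L), so W
n=19: →18(W) only, which is W, so L
n=20: →16(L), so W
n=21: →7(L), so W
n=22: →11(L), so W
n=23: →22(W) only, which is W, so L
n=24: →16(L), so W
n=25: →20(W), 24(W) — all W, so L
n=26: →13(L), so W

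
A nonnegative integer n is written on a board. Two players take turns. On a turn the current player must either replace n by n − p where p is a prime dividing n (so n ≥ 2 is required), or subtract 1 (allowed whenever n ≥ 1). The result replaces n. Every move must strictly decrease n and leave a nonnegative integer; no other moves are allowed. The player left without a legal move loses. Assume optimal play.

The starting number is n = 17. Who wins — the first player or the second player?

Compute win/loss labels from the base case upward. A position with no move is L. Any other position is W if it can reach an L in one move, else L.
n=0: no move → L
n=1: W (go to 0, an L position)
n=2: W (go to 0, an L position)
n=3: W (go to 0, an L position)
n=4: L (options 2(W), 3(W) are all W)
n=5: W (go to 0, an L position)
n=6: W (go to 4, an L position)
n=7: W (go to 0, an L position)
n=8: L (options 6(W), 7(W) are all W)
n=9: W (go to 8, an L position)
n=10: W (go to 8, an L position)
n=11: W (go to 0, an L position)
n=12: L (options 9(W), 10(W), 11(W) are all W)
n=13: W (go to 0, an L position)
n=14: W (go to 12, an L position)
n=15: W (go to 12, an L position)
n=16: L (options 14(W), 15(W) are all W)
n=17: W (go to 0, an L position)
From 17 the player to move can move to 0, reaching an L position.

The first player wins.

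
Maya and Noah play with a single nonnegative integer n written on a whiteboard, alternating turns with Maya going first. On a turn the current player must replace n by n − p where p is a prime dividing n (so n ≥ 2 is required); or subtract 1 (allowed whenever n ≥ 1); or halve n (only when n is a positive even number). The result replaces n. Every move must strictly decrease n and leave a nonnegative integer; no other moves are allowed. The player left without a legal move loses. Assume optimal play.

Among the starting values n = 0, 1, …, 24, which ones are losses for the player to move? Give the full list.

0, 4, 9, 14, 20, 24

Compute win/loss labels from the base case upward. A position with no move is L. Any other position is W if it can reach an L in one move, else L.
n=0: no move → L
n=1: reaches L-position 0 → W
n=2: reaches L-position 0 → W
n=3: reaches L-position 0 → W
n=4: only reaches 2(W), 3(W), all W → L
n=5: reaches L-position 0 → W
n=6: reaches L-position 4 → W
n=7: reaches L-position 0 → W
n=8: reaches L-position 4 → W
n=9: only reaches 6(W), 8(W), all W → L
n=10: reaches L-position 9 → W
n=11: reaches L-position 0 → W
n=12: reaches L-position 9 → W
n=13: reaches L-position 0 → W
n=14: only reaches 7(W), 12(W), 13(W), all W → L
n=15: reaches L-position 14 → W
n=16: reaches L-position 14 → W
n=17: reaches L-position 0 → W
n=18: reaches L-position 9 → W
n=19: reaches L-position 0 → W
n=20: only reaches 10(W), 15(W), 18(W), 19(W), all W → L
n=21: reaches L-position 14 → W
n=22: reaches L-position 20 → W
n=23: reaches L-position 0 → W
n=24: only reaches 12(W), 21(W), 22(W), 23(W), all W → L
The losing starting values of n are exactly the entries labelled L in this table (6 of them).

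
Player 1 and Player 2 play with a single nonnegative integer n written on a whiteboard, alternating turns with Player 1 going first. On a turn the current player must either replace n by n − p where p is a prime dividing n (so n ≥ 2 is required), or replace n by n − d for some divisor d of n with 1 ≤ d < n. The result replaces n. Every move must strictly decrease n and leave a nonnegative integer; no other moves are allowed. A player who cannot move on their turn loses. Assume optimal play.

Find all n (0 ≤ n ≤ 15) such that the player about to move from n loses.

0, 1, 4, 9, 14

Classify positions by backward induction: terminal positions (no move available) are L. From any other position, the mover wins iff some move reaches an L.
n=0: no move → L
n=1: no move → L
n=2: →0(L), so W
n=3: →0(L), so W
n=4: →2(W), 3(W) — all W, so L
n=5: →0(L), so W
n=6: →4(L), so W
n=7: →0(L), so W
n=8: →4(L), so W
n=9: →6(W), 8(W) — all W, so L
n=10: →9(L), so W
n=11: →0(L), so W
n=12: →9(L), so W
n=13: →0(L), so W
n=14: →7(W), 12(W), 13(W) — all W, so L
n=15: →14(L), so W
The losing starting values of n are exactly the entries labelled L in this table (5 of them).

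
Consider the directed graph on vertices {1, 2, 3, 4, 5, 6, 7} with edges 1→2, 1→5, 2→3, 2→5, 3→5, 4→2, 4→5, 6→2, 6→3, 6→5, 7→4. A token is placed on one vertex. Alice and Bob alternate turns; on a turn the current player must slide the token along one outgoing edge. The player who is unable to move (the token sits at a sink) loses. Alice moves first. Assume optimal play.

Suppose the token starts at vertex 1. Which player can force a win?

Work bottom-up. With no move the player to move loses. Otherwise the position is W if at least one move leads to an L position for the opponent, and L if every move leads to a W.
Every edge goes from a vertex to one that appears earlier in the order 5, 3, 2, 6, 4, 1, 7, so processing vertices in that order labels each vertex after all of its successors.
5: no outgoing edge → L
3: W (go to 5, an L position)
2: W (go to 5, an L position)
6: W (go to 5, an L position)
4: W (go to 5, an L position)
1: W (go to 5, an L position)
7: L (sole option 4(W) is W)
The starting position 1 is W: Alice should move to 5, handing over an L position.

Alice wins.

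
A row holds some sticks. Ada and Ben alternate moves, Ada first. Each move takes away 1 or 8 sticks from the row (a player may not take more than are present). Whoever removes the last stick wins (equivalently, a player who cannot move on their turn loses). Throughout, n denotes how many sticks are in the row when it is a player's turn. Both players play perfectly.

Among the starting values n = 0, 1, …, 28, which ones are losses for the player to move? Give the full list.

0, 2, 4, 6, 9, 11, 13, 15, 18, 20, 22, 24, 27

Use the standard recursion: the mover loses at a terminal position; elsewhere, the mover wins exactly when some move hands the opponent an L position.
n=0: no move → L
n=1: reaches L-position 0 → W
n=2: only reaches 1(W), which is W → L
n=3: reaches L-position 2 → W
n=4: only reaches 3(W), which is W → L
n=5: reaches L-position 4 → W
n=6: only reaches 5(W), which is W → L
n=7: reaches L-position 6 → W
n=8: reaches L-position 0 → W
n=9: only reaches 8(W), 1(W), all W → L
n=10: reaches L-position 9 → W
n=11: only reaches 10(W), 3(W), all W → L
n=12: reaches L-position 11 → W
n=13: only reaches 12(W), 5(W), all W → L
n=14: reaches L-position 13 → W
n=15: only reaches 14(W), 7(W), all W → L
n=16: reaches L-position 15 → W
n=17: reaches L-position 9 → W
n=18: only reaches 17(W), 10(W), all W → L
n=19: reaches L-position 18 → W
n=20: only reaches 19(W), 12(W), all W → L
n=21: reaches L-position 20 → W
n=22: only reaches 21(W), 14(W), all W → L
n=23: reaches L-position 22 → W
n=24: only reaches 23(W), 16(W), all W → L
n=25: reaches L-position 24 → W
n=26: reaches L-position 18 → W
n=27: only reaches 26(W), 19(W), all W → L
n=28: reaches L-position 27 → W
Reading off the rows marked L gives the requested list; there are 13 such values of n.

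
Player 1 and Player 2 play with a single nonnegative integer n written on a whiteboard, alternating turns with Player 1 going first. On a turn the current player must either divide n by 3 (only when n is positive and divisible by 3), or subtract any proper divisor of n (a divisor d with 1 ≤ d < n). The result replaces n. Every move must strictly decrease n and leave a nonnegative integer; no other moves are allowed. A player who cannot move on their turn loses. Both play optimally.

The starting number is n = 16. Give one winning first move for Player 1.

Move to 15.

Compute win/loss labels from the base case upward. A position with no move is L. Any other position is W if it can reach an L in one move, else L.
n=0: no move → L
n=1: no move → L
n=2: →1(L), so W
n=3: →1(L), so W
n=4: →2(W), 3(W) — all W, so L
n=5: →4(L), so W
n=6: →4(L), so W
n=7: →6(W) only, which is W, so L
n=8: →4(L), so W
n=9: →3(W), 6(W), 8(W) — all W, so L
n=10: →9(L), so W
n=11: →10(W) only, which is W, so L
n=12: →4(L), so W
n=13: →12(W) only, which is W, so L
n=14: →7(L), so W
n=15: →5(W), 10(W), 12(W), 14(W) — all W, so L
n=16: →15(L), so W
From 16, the L positions reachable in one move are: 15.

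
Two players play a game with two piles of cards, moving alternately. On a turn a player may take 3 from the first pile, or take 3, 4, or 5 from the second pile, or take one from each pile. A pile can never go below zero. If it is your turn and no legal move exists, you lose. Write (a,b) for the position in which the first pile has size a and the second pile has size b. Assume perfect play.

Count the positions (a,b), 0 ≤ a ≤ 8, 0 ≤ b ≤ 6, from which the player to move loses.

Work bottom-up. With no move the player to move loses. Otherwise the position is W if at least one move leads to an L position for the opponent, and L if every move leads to a W.
Every move lowers a or b (never raises either), so fill the grid row by row in increasing a, and left to right within a row: each cell's successors are then already labelled.
      b=0  b=1  b=2  b=3  b=4  b=5  b=6
a=0:    L    L    L    W    W    W    W
a=1:    L    W    W    W    W    W    L
a=2:    L    W    L    W    W    W    W
a=3:    W    W    W    W    L    L    L
a=4:    W    L    L    L    W    W    W
a=5:    W    L    W    W    W    W    W
a=6:    L    L    W    W    W    W    W
a=7:    L    W    W    W    W    W    L
a=8:    L    W    L    W    W    W    W
Cells with no legal move (terminal, hence L): (0,0), (0,1), (0,2), (1,0), (2,0).
The remaining L cells, each justified by listing all of its moves:
(1,6): →(1,3)(W), (1,2)(W), (1,1)(W), (0,5)(W) — all W, so L
(2,2): →(1,1)(W) only, which is W, so L
(3,4): →(0,4)(W), (3,1)(W), (3,0)(W), (2,3)(W) — all W, so L
(3,5): →(0,5)(W), (3,2)(W), (3,1)(W), (3,0)(W), (2,4)(W) — all W, so L
(3,6): →(0,6)(W), (3,3)(W), (3,2)(W), (3,1)(W), (2,5)(W) — all W, so L
(4,1): →(1,1)(W), (3,0)(W) — all W, so L
(4,2): →(1,2)(W), (3,1)(W) — all W, so L
(4,3): →(1,3)(W), (4,0)(W), (3,2)(W) — all W, so L
(5,1): →(2,1)(W), (4,0)(W) — all W, so L
(6,0): →(3,0)(W) only, which is W, so L
(6,1): →(3,1)(W), (5,0)(W) — all W, so L
(7,0): →(4,0)(W) only, which is W, so L
(7,6): →(4,6)(W), (7,3)(W), (7,2)(W), (7,1)(W), (6,5)(W) — all W, so L
(8,0): →(5,0)(W) only, which is W, so L
(8,2): →(5,2)(W), (7,1)(W) — all W, so L
Every other cell has at least one move into one of the L cells above, so it is W.
L cells per row: a=0: 3, a=1: 2, a=2: 2, a=3: 3, a=4: 3, a=5: 1, a=6: 2, a=7: 2, a=8: 2; total 20.

20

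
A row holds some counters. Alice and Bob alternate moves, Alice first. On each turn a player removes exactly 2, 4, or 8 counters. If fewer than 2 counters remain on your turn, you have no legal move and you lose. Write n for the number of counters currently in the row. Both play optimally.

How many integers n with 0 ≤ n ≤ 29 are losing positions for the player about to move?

Use the standard recursion: the mover loses at a terminal position; elsewhere, the mover wins exactly when some move hands the opponent an L position.
n=0: no move → L
n=1: no move → L
n=2: →0(L), so W
n=3: →1(L), so W
n=4: →0(L), so W
n=5: →1(L), so W
n=6: →4(W), 2(W) — all W, so L
n=7: →5(W), 3(W) — all W, so L
n=8: →6(L), so W
n=9: →7(L), so W
n=10: →6(L), so W
n=11: →7(L), so W
n=12: →10(W), 8(W), 4(W) — all W, so L
n=13: →11(W), 9(W), 5(W) — all W, so L
n=14: →12(L), so W
n=15: →13(L), so W
n=16: →12(L), so W
n=17: →13(L), so W
n=18: →16(W), 14(W), 10(W) — all W, so L
n=19: →17(W), 15(W), 11(W) — all W, so L
n=20: →18(L), so W
n=21: →19(L), so W
n=22: →18(L), so W
n=23: →19(L), so W
n=24: →22(W), 20(W), 16(W) — all W, so L
n=25: →23(W), 21(W), 17(W) — all W, so L
n=26: →24(L), so W
n=27: →25(L), so W
n=28: →24(L), so W
n=29: →25(L), so W
L entries with 0 ≤ n ≤ 29: n = 0, 1, 6, 7, 12, 13, 18, 19, 24, 25; that makes 10.

10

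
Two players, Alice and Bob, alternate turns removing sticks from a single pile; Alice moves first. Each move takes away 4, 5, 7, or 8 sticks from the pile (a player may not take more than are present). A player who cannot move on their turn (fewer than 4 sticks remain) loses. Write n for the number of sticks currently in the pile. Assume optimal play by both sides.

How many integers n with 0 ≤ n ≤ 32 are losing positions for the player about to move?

12

Positions with no move are L. A position that does have a move is losing for the player to move precisely when every available move leads to a winning position for the opponent. Fill in the labels:
n=0: no move → L
n=1: no move → L
n=2: no move → L
n=3: no move → L
n=4: W (go to 0, an L position)
n=5: W (go to 1, an L position)
n=6: W (go to 2, an L position)
n=7: W (go to 3, an L position)
n=8: W (go to 3, an L position)
n=9: W (go to 2, an L position)
n=10: W (go to 3, an L position)
n=11: W (go to 3, an L position)
n=12: L (options 8(W), 7(W), 5(W), 4(W) are all W)
n=13: L (options 9(W), 8(W), 6(W), 5(W) are all W)
n=14: L (options 10(W), 9(W), 7(W), 6(W) are all W)
n=15: L (options 11(W), 10(W), 8(W), 7(W) are all W)
n=16: W (go to 12, an L position)
n=17: W (go to 13, an L position)
n=18: W (go to 14, an L position)
n=19: W (go to 15, an L position)
n=20: W (go to 15, an L position)
n=21: W (go to 14, an L position)
n=22: W (go to 15, an L position)
n=23: W (go to 15, an L position)
n=24: L (options 20(W), 19(W), 17(W), 16(W) are all W)
n=25: L (options 21(W), 20(W), 18(W), 17(W) are all W)
n=26: L (options 22(W), 21(W), 19(W), 18(W) are all W)
n=27: L (options 23(W), 22(W), 20(W), 19(W) are all W)
n=28: W (go to 24, an L position)
n=29: W (go to 25, an L position)
n=30: W (go to 26, an L position)
n=31: W (go to 27, an L position)
n=32: W (go to 27, an L position)
L entries with 0 ≤ n ≤ 32: n = 0, 1, 2, 3, 12, 13, 14, 15, 24, 25, 26, 27; that makes 12.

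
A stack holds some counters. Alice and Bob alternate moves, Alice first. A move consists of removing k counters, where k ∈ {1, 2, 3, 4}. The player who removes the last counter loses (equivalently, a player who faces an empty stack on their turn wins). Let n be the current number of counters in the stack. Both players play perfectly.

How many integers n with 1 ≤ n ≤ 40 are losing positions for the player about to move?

8

Classify positions by backward induction: terminal positions (no move available) are W. From any other position, the mover wins iff some move reaches an L.
n=0: no move; the opponent has just taken the last counter and therefore loses → W
n=1: the only move is to 0(W), a W ⇒ L
n=2: can move to 1, which is L ⇒ W
n=3: can move to 1, which is L ⇒ W
n=4: can move to 1, which is L ⇒ W
n=5: can move to 1, which is L ⇒ W
n=6: moves to 5(W), 4(W), 3(W), 2(W); every one is W ⇒ L
n=7: can move to 6, which is L ⇒ W
n=8: can move to 6, which is L ⇒ W
n=9: can move to 6, which is L ⇒ W
n=10: can move to 6, which is L ⇒ W
n=11: moves to 10(W), 9(W), 8(W), 7(W); every one is W ⇒ L
n=12: can move to 11, which is L ⇒ W
n=13: can move to 11, which is L ⇒ W
n=14: can move to 11, which is L ⇒ W
n=15: can move to 11, which is L ⇒ W
n=16: moves to 15(W), 14(W), 13(W), 12(W); every one is W ⇒ L
n=17: can move to 16, which is L ⇒ W
n=18: can move to 16, which is L ⇒ W
n=19: can move to 16, which is L ⇒ W
n=20: can move to 16, which is L ⇒ W
n=21: moves to 20(W), 19(W), 18(W), 17(W); every one is W ⇒ L
n=22: can move to 21, which is L ⇒ W
n=23: can move to 21, which is L ⇒ W
n=24: can move to 21, which is L ⇒ W
n=25: can move to 21, which is L ⇒ W
n=26: moves to 25(W), 24(W), 23(W), 22(W); every one is W ⇒ L
n=27: can move to 26, which is L ⇒ W
n=28: can move to 26, which is L ⇒ W
n=29: can move to 26, which is L ⇒ W
n=30: can move to 26, which is L ⇒ W
n=31: moves to 30(W), 29(W), 28(W), 27(W); every one is W ⇒ L
n=32: can move to 31, which is L ⇒ W
n=33: can move to 31, which is L ⇒ W
n=34: can move to 31, which is L ⇒ W
n=35: can move to 31, which is L ⇒ W
n=36: moves to 35(W), 34(W), 33(W), 32(W); every one is W ⇒ L
n=37: can move to 36, which is L ⇒ W
n=38: can move to 36, which is L ⇒ W
n=39: can move to 36, which is L ⇒ W
n=40: can move to 36, which is L ⇒ W
L entries with 1 ≤ n ≤ 40 (the range starts at n=1): n = 1, 6, 11, 16, 21, 26, 31, 36; that makes 8.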